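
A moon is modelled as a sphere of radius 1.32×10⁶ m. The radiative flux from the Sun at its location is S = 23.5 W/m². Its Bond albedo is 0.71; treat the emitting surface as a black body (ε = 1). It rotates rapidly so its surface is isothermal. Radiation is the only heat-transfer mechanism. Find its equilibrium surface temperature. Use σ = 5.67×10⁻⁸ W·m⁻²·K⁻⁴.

T ≈ 74.0 K

At equilibrium, absorbed power = emitted power.
Absorbing cross-section = πr² = 5.474×10¹² m²; emitting surface = 4πr² = 2.190×10¹³ m² (ratio 4).
(1−a)S·A_cross = εσ·A_surf·T⁴  ⇒  T⁴ = (1−a)S/(4σ).
T⁴ = 0.290·23.5/(4·5.67×10⁻⁸) = 3.005×10⁷ K⁴.
T = (3.005×10⁷)^(1/4).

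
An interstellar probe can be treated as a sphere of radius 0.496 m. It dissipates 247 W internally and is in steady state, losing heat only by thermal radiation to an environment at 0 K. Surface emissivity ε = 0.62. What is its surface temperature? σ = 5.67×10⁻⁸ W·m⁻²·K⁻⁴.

T ≈ 218 K

Steady state: internal power = radiated power, P = εσA T⁴.
Radiating area A = 4πr² = 3.092 m².
T⁴ = P/(εσA) = 247/(0.62·5.67×10⁻⁸·3.092) = 2.273×10⁹ K⁴.
T = (2.273×10⁹)^(1/4).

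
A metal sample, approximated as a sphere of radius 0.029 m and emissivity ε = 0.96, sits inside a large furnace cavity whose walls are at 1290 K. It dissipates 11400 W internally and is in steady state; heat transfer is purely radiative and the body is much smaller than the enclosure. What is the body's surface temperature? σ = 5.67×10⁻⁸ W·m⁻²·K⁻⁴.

T ≈ 2180 K

For a small grey body in a large enclosure, net radiated power = εσA(T⁴ − T_w⁴).
Steady state: P = εσA(T⁴ − T_w⁴) with A = 4πr² = 0.01057 m².
T⁴ = P/(εσA) + T_w⁴ = 11400/(0.96·5.67×10⁻⁸·0.01057) + (1290)⁴
    = 1.982×10¹³ + 2.769×10¹² = 2.259×10¹³ K⁴.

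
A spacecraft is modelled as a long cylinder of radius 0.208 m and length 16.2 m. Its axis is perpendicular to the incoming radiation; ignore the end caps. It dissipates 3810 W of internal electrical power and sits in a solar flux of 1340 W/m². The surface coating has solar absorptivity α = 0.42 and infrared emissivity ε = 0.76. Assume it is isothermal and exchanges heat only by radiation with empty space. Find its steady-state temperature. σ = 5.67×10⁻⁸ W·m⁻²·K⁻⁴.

At steady state, absorbed solar power + internal power = radiated power.
Absorbed: α·S·A_cross = 0.42·1340·6.739 = 3793 W (cross-section 2rL).
Total input = 3793 + 3810 = 7603 W.
Radiated: εσ·A_surf·T⁴ with A_surf = 2πrL = 21.17 m².
T⁴ = 7603/(0.76·5.67×10⁻⁸·21.17) = 8.333×10⁹ K⁴.

T ≈ 302 K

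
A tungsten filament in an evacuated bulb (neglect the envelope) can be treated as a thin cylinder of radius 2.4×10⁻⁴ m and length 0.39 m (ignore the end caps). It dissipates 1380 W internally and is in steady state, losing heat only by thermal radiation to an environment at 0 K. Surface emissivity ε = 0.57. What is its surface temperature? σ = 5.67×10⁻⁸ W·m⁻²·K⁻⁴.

Steady state: internal power = radiated power, P = εσA T⁴.
Radiating area A = 2πrL = 5.881×10⁻⁴ m².
T⁴ = P/(εσA) = 1380/(0.57·5.67×10⁻⁸·5.881×10⁻⁴) = 7.260×10¹³ K⁴.
T = (7.260×10¹³)^(1/4).

T ≈ 2920 K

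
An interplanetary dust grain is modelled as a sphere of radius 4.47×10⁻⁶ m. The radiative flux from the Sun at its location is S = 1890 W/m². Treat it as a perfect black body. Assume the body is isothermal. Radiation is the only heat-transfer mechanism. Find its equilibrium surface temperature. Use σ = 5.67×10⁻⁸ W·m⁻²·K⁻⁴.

T ≈ 302 K

At equilibrium, absorbed power = emitted power.
Absorbing cross-section = πr² = 6.277×10⁻¹¹ m²; emitting surface = 4πr² = 2.511×10⁻¹⁰ m² (ratio 4).
S·A_cross = εσ·A_surf·T⁴  ⇒  T⁴ = S/(4σ).
T⁴ = 1.00·1890/(4·5.67×10⁻⁸) = 8.333×10⁹ K⁴.
T = (8.333×10⁹)^(1/4).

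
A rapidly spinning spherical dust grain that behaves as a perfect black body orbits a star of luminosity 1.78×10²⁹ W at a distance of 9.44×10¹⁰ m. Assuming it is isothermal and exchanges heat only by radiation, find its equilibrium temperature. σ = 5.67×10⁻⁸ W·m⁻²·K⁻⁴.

First find the stellar flux at distance d: S = L/(4πd²) = 1.78×10²⁹/(4π·(9.44×10¹⁰)²) = 1.590×10⁶ W/m².
For an isothermal sphere, absorbed (1−a)S·πr² = emitted σ·4πr²·T⁴, so T⁴ = (1−a)S/(4σ).
T⁴ = 1.00·1.590×10⁶/(4·5.67×10⁻⁸) = 7.008×10¹² K⁴.

T ≈ 1630 K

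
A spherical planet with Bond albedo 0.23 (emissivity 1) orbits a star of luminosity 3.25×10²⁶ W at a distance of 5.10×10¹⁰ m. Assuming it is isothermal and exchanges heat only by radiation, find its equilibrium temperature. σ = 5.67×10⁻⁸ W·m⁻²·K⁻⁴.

First find the stellar flux at distance d: S = L/(4πd²) = 3.25×10²⁶/(4π·(5.10×10¹⁰)²) = 9943 W/m².
For an isothermal sphere, absorbed (1−a)S·πr² = emitted σ·4πr²·T⁴, so T⁴ = (1−a)S/(4σ).
T⁴ = 0.770·9943/(4·5.67×10⁻⁸) = 3.376×10¹⁰ K⁴.

T ≈ 429 K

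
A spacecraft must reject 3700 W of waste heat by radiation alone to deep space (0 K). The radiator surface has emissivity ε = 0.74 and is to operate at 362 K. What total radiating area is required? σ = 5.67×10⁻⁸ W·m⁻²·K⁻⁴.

P = εσA T⁴ ⇒ A = P/(εσT⁴).
T⁴ = 1.717×10¹⁰ K⁴.
A = 3700/(0.74 × 5.67×10⁻⁸ × 1.717×10¹⁰).

A ≈ 5.14 m²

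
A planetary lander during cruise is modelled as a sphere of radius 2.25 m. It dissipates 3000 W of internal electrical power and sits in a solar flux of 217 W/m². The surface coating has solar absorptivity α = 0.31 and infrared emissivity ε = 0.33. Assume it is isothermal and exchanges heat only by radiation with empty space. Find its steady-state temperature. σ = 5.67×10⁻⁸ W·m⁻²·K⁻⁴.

T ≈ 242 K

At steady state, absorbed solar power + internal power = radiated power.
Absorbed: α·S·A_cross = 0.31·217·15.90 = 1070 W (cross-section πr²).
Total input = 1070 + 3000 = 4070 W.
Radiated: εσ·A_surf·T⁴ with A_surf = 4πr² = 63.62 m².
T⁴ = 4070/(0.33·5.67×10⁻⁸·63.62) = 3.419×10⁹ K⁴.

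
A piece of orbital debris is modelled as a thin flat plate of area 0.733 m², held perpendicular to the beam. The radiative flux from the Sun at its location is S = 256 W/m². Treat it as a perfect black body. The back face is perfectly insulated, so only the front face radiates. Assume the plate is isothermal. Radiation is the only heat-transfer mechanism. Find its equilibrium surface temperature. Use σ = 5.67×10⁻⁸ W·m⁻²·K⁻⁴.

T ≈ 259 K

At equilibrium, absorbed power = emitted power.
Absorbing cross-section = A = 0.7330 m²; emitting surface = A = 0.7330 m² (ratio 1).
S·A_cross = εσ·A_surf·T⁴  ⇒  T⁴ = S/(1σ).
T⁴ = 1.00·256/(1·5.67×10⁻⁸) = 4.515×10⁹ K⁴.
T = (4.515×10⁹)^(1/4).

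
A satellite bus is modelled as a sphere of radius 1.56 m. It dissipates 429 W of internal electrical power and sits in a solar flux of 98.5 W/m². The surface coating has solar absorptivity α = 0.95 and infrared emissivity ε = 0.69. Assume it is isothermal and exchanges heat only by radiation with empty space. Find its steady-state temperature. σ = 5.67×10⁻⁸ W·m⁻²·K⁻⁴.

At steady state, absorbed solar power + internal power = radiated power.
Absorbed: α·S·A_cross = 0.95·98.5·7.645 = 715.4 W (cross-section πr²).
Total input = 715.4 + 429 = 1144 W.
Radiated: εσ·A_surf·T⁴ with A_surf = 4πr² = 30.58 m².
T⁴ = 1144/(0.69·5.67×10⁻⁸·30.58) = 9.565×10⁸ K⁴.

T ≈ 176 K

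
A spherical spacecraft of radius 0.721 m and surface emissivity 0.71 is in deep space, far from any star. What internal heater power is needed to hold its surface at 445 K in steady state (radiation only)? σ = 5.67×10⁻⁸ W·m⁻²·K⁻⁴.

P ≈ 10300 W

P = εσ·4πr²·T⁴.
4πr² = 6.533 m²; T⁴ = 3.921×10¹⁰ K⁴.
P = 0.71·5.67×10⁻⁸·6.533·3.921×10¹⁰.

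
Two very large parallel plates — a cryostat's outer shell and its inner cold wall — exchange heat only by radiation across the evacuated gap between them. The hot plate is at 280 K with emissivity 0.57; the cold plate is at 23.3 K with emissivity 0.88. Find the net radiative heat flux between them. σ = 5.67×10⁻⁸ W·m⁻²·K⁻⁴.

For two infinite grey parallel plates, q = σ(T₁⁴ − T₂⁴)/(1/ε₁ + 1/ε₂ − 1).
T₁⁴ − T₂⁴ = 6.147×10⁹ − 2.947×10⁵ = 6.146×10⁹ K⁴.
1/ε₁ + 1/ε₂ − 1 = 1.754 + 1.136 − 1 = 1.891.
q = 5.67×10⁻⁸ × 6.146×10⁹ / 1.891.

q ≈ 184 W/m²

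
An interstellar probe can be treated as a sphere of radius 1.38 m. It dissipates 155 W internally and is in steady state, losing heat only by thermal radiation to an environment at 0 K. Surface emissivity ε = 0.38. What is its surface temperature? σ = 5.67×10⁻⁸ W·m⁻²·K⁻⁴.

Steady state: internal power = radiated power, P = εσA T⁴.
Radiating area A = 4πr² = 23.93 m².
T⁴ = P/(εσA) = 155/(0.38·5.67×10⁻⁸·23.93) = 3.006×10⁸ K⁴.
T = (3.006×10⁸)^(1/4).

T ≈ 132 K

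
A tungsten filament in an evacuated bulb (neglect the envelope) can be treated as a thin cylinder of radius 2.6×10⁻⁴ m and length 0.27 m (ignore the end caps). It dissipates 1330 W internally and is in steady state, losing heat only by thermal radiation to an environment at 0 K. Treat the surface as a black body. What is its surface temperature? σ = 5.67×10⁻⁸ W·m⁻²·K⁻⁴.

T ≈ 2700 K

Steady state: internal power = radiated power, P = εσA T⁴.
Radiating area A = 2πrL = 4.411×10⁻⁴ m².
T⁴ = P/(εσA) = 1330/(1.0·5.67×10⁻⁸·4.411×10⁻⁴) = 5.318×10¹³ K⁴.
T = (5.318×10¹³)^(1/4).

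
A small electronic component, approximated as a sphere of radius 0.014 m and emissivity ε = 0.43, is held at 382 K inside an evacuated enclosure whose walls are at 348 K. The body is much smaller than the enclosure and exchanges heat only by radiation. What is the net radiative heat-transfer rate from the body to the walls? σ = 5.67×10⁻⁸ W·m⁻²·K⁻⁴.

P_net ≈ 0.398 W

For a small grey body in a large enclosure: P_net = εσA(T_body⁴ − T_wall⁴).
A = 4πr² = 0.002463 m²; T_body⁴ − T_wall⁴ = 2.129×10¹⁰ − 1.467×10¹⁰ = 6.628×10⁹ K⁴.
|P_net| = 0.43·5.67×10⁻⁸·0.002463·6.628×10⁹.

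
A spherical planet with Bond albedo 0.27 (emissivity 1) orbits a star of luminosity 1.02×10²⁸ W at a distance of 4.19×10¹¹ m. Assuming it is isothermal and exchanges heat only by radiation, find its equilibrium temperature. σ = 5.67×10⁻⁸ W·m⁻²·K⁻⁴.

First find the stellar flux at distance d: S = L/(4πd²) = 1.02×10²⁸/(4π·(4.19×10¹¹)²) = 4623 W/m².
For an isothermal sphere, absorbed (1−a)S·πr² = emitted σ·4πr²·T⁴, so T⁴ = (1−a)S/(4σ).
T⁴ = 0.730·4623/(4·5.67×10⁻⁸) = 1.488×10¹⁰ K⁴.

T ≈ 349 K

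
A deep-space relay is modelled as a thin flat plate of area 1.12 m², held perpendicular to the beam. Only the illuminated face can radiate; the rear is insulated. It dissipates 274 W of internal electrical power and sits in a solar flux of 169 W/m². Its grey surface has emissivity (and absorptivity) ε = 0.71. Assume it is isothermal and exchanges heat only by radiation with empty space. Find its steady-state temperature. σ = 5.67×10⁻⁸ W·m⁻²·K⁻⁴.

T ≈ 308 K

At steady state, absorbed solar power + internal power = radiated power.
Absorbed: α·S·A_cross = 0.71·169·1.120 = 134.4 W (cross-section A).
Total input = 134.4 + 274 = 408.4 W.
Radiated: εσ·A_surf·T⁴ with A_surf = A = 1.120 m².
T⁴ = 408.4/(0.71·5.67×10⁻⁸·1.120) = 9.058×10⁹ K⁴.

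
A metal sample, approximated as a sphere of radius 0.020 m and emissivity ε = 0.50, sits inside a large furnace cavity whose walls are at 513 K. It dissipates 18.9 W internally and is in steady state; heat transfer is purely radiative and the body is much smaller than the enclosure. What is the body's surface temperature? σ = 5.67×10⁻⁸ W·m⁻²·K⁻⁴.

T ≈ 670 K

For a small grey body in a large enclosure, net radiated power = εσA(T⁴ − T_w⁴).
Steady state: P = εσA(T⁴ − T_w⁴) with A = 4πr² = 0.005027 m².
T⁴ = P/(εσA) + T_w⁴ = 18.9/(0.50·5.67×10⁻⁸·0.005027) + (513)⁴
    = 1.326×10¹¹ + 6.926×10¹⁰ = 2.019×10¹¹ K⁴.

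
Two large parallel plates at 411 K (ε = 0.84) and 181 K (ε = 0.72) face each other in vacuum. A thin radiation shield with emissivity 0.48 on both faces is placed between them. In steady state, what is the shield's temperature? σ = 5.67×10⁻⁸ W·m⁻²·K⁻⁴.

In steady state the net flux on the hot side equals that on the cold side.
σ(T₁⁴−T_s⁴)/D₁ = σ(T_s⁴−T₂⁴)/D₂, with D₁ = 1/ε₁+1/ε_s−1 = 2.274, D₂ = 1/ε_s+1/ε₂−1 = 2.472.
Solve for T_s⁴: T_s⁴ = (D₂·T₁⁴ + D₁·T₂⁴)/(D₁+D₂) = 1.538×10¹⁰ K⁴.

T_s ≈ 352 K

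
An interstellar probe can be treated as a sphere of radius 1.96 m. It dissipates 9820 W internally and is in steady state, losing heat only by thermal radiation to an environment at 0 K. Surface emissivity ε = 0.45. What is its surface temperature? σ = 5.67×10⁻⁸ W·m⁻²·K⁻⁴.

T ≈ 299 K

Steady state: internal power = radiated power, P = εσA T⁴.
Radiating area A = 4πr² = 48.27 m².
T⁴ = P/(εσA) = 9820/(0.45·5.67×10⁻⁸·48.27) = 7.972×10⁹ K⁴.
T = (7.972×10⁹)^(1/4).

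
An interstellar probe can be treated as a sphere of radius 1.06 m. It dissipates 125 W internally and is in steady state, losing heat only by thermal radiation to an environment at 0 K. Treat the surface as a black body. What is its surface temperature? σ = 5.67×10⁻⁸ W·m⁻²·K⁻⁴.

Steady state: internal power = radiated power, P = εσA T⁴.
Radiating area A = 4πr² = 14.12 m².
T⁴ = P/(εσA) = 125/(1.0·5.67×10⁻⁸·14.12) = 1.561×10⁸ K⁴.
T = (1.561×10⁸)^(1/4).

T ≈ 112 K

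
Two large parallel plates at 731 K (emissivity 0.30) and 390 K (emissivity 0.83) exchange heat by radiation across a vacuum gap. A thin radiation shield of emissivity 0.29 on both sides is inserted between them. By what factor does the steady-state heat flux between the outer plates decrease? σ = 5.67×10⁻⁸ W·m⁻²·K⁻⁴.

factor ≈ 2.67

Without shield: q₀ = σΔ(T⁴)/(1/ε₁+1/ε₂−1) with denominator 3.538.
With shield the two gaps are in series; the resistances add: (1/ε₁+1/ε_s−1)+(1/ε_s+1/ε₂−1) = 5.782+3.653 = 9.435.
Heat-flux ratio q₀/q = 9.435/3.538.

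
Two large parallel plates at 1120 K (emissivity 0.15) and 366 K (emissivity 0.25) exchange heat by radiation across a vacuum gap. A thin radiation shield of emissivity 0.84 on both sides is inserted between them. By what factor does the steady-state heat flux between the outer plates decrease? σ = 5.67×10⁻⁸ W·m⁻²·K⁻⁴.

Without shield: q₀ = σΔ(T⁴)/(1/ε₁+1/ε₂−1) with denominator 9.667.
With shield the two gaps are in series; the resistances add: (1/ε₁+1/ε_s−1)+(1/ε_s+1/ε₂−1) = 6.857+4.190 = 11.05.
Heat-flux ratio q₀/q = 11.05/9.667.

factor ≈ 1.14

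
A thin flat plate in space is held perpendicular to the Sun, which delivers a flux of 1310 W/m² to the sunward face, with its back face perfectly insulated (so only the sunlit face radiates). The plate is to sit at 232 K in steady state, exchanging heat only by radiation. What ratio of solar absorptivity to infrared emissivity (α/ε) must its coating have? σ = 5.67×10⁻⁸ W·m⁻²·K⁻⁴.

α/ε ≈ 0.125

Balance: αS·A = εσ·1A·T⁴ ⇒ α/ε = σT⁴/S.
α/ε = 5.67×10⁻⁸·(232)⁴/1310 = 5.67×10⁻⁸·2.897×10⁹/1310.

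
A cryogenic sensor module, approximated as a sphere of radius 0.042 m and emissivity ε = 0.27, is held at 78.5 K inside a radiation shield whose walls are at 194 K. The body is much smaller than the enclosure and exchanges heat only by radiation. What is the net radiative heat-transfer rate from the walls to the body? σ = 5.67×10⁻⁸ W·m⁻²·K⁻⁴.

P_net ≈ 0.468 W

For a small grey body in a large enclosure: P_net = εσA(T_body⁴ − T_wall⁴).
A = 4πr² = 0.02217 m²; T_body⁴ − T_wall⁴ = 3.797×10⁷ − 1.416×10⁹ = -1.378×10⁹ K⁴.
|P_net| = 0.27·5.67×10⁻⁸·0.02217·1.378×10⁹.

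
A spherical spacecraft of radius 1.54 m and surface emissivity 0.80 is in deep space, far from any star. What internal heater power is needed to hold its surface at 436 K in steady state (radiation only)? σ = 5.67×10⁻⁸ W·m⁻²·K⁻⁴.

P = εσ·4πr²·T⁴.
4πr² = 29.80 m²; T⁴ = 3.614×10¹⁰ K⁴.
P = 0.80·5.67×10⁻⁸·29.80·3.614×10¹⁰.

P ≈ 48900 W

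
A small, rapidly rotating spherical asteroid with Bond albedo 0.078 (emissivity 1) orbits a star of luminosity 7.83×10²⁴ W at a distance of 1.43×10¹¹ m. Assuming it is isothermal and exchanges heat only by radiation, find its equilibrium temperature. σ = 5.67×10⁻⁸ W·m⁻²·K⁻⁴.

T ≈ 105 K

First find the stellar flux at distance d: S = L/(4πd²) = 7.83×10²⁴/(4π·(1.43×10¹¹)²) = 30.47 W/m².
For an isothermal sphere, absorbed (1−a)S·πr² = emitted σ·4πr²·T⁴, so T⁴ = (1−a)S/(4σ).
T⁴ = 0.922·30.47/(4·5.67×10⁻⁸) = 1.239×10⁸ K⁴.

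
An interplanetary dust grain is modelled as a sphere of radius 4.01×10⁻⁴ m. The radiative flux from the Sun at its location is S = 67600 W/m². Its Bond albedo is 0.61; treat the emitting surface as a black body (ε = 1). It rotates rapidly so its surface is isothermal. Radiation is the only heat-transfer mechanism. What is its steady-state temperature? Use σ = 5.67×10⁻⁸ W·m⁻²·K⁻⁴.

At equilibrium, absorbed power = emitted power.
Absorbing cross-section = πr² = 5.052×10⁻⁷ m²; emitting surface = 4πr² = 2.021×10⁻⁶ m² (ratio 4).
(1−a)S·A_cross = εσ·A_surf·T⁴  ⇒  T⁴ = (1−a)S/(4σ).
T⁴ = 0.390·67600/(4·5.67×10⁻⁸) = 1.162×10¹¹ K⁴.
T = (1.162×10¹¹)^(1/4).

T ≈ 584 K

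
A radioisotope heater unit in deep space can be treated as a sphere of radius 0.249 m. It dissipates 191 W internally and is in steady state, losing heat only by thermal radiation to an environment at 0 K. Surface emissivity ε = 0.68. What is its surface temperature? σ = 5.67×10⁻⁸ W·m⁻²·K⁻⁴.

T ≈ 282 K

Steady state: internal power = radiated power, P = εσA T⁴.
Radiating area A = 4πr² = 0.7791 m².
T⁴ = P/(εσA) = 191/(0.68·5.67×10⁻⁸·0.7791) = 6.358×10⁹ K⁴.
T = (6.358×10⁹)^(1/4).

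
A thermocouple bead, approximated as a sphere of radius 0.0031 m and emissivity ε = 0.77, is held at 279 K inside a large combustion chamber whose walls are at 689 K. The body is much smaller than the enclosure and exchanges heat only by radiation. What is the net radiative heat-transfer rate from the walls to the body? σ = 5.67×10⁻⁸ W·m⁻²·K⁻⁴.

P_net ≈ 1.16 W

For a small grey body in a large enclosure: P_net = εσA(T_body⁴ − T_wall⁴).
A = 4πr² = 1.208×10⁻⁴ m²; T_body⁴ − T_wall⁴ = 6.059×10⁹ − 2.254×10¹¹ = -2.193×10¹¹ K⁴.
|P_net| = 0.77·5.67×10⁻⁸·1.208×10⁻⁴·2.193×10¹¹.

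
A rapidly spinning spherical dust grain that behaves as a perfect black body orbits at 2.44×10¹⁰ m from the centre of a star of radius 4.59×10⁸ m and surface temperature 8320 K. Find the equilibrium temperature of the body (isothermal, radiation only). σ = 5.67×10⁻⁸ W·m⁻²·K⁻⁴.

The star's surface emits σT_*⁴; at distance d the flux is S = σT_*⁴(R_*/d)².
S = 5.67×10⁻⁸·(8320)⁴·(4.59×10⁸/2.44×10¹⁰)² = 96140 W/m².
For an isothermal sphere T⁴ = (1−a)S/(4σ) = 4.239×10¹¹ K⁴.

T ≈ 807 K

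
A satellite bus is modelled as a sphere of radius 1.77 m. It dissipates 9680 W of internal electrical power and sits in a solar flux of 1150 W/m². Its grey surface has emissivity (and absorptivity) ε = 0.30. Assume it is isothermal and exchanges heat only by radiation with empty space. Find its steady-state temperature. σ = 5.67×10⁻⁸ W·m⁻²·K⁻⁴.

At steady state, absorbed solar power + internal power = radiated power.
Absorbed: α·S·A_cross = 0.30·1150·9.842 = 3396 W (cross-section πr²).
Total input = 3396 + 9680 = 13080 W.
Radiated: εσ·A_surf·T⁴ with A_surf = 4πr² = 39.37 m².
T⁴ = 13080/(0.30·5.67×10⁻⁸·39.37) = 1.953×10¹⁰ K⁴.

T ≈ 374 K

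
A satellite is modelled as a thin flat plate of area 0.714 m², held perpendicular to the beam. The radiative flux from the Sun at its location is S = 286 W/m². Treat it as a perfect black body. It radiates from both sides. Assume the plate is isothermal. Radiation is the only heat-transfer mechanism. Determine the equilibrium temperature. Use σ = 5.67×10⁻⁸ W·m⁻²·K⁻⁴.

T ≈ 224 K

At equilibrium, absorbed power = emitted power.
Absorbing cross-section = A = 0.7140 m²; emitting surface = 2A = 1.428 m² (ratio 2).
S·A_cross = εσ·A_surf·T⁴  ⇒  T⁴ = S/(2σ).
T⁴ = 1.00·286/(2·5.67×10⁻⁸) = 2.522×10⁹ K⁴.
T = (2.522×10⁹)^(1/4).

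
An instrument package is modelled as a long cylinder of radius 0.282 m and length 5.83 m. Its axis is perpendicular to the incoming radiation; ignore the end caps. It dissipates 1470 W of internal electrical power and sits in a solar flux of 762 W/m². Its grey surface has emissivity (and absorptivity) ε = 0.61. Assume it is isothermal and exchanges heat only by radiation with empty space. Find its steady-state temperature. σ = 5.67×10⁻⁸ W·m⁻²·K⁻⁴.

T ≈ 303 K

At steady state, absorbed solar power + internal power = radiated power.
Absorbed: α·S·A_cross = 0.61·762·3.288 = 1528 W (cross-section 2rL).
Total input = 1528 + 1470 = 2998 W.
Radiated: εσ·A_surf·T⁴ with A_surf = 2πrL = 10.33 m².
T⁴ = 2998/(0.61·5.67×10⁻⁸·10.33) = 8.392×10⁹ K⁴.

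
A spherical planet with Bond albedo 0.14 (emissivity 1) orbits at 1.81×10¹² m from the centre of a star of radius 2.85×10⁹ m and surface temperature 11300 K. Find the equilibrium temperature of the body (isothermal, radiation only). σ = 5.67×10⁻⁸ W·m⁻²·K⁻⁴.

T ≈ 305 K

The star's surface emits σT_*⁴; at distance d the flux is S = σT_*⁴(R_*/d)².
S = 5.67×10⁻⁸·(11300)⁴·(2.85×10⁹/1.81×10¹²)² = 2292 W/m².
For an isothermal sphere T⁴ = (1−a)S/(4σ) = 8.691×10⁹ K⁴.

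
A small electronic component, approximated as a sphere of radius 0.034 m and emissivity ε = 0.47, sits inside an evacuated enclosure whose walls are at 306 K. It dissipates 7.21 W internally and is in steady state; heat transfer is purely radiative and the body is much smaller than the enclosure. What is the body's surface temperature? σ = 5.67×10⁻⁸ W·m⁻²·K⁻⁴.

T ≈ 407 K

For a small grey body in a large enclosure, net radiated power = εσA(T⁴ − T_w⁴).
Steady state: P = εσA(T⁴ − T_w⁴) with A = 4πr² = 0.01453 m².
T⁴ = P/(εσA) + T_w⁴ = 7.21/(0.47·5.67×10⁻⁸·0.01453) + (306)⁴
    = 1.862×10¹⁰ + 8.768×10⁹ = 2.739×10¹⁰ K⁴.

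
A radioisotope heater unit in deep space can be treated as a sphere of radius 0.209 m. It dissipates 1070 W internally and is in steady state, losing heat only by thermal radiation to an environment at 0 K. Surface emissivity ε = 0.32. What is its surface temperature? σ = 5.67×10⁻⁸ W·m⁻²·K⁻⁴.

T ≈ 573 K

Steady state: internal power = radiated power, P = εσA T⁴.
Radiating area A = 4πr² = 0.5489 m².
T⁴ = P/(εσA) = 1070/(0.32·5.67×10⁻⁸·0.5489) = 1.074×10¹¹ K⁴.
T = (1.074×10¹¹)^(1/4).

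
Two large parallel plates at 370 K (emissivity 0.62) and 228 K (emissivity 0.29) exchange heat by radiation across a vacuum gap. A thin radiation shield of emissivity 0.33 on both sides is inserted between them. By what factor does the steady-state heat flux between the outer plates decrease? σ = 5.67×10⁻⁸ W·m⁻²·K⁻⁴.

factor ≈ 2.25

Without shield: q₀ = σΔ(T⁴)/(1/ε₁+1/ε₂−1) with denominator 4.061.
With shield the two gaps are in series; the resistances add: (1/ε₁+1/ε_s−1)+(1/ε_s+1/ε₂−1) = 3.643+5.479 = 9.122.
Heat-flux ratio q₀/q = 9.122/4.061.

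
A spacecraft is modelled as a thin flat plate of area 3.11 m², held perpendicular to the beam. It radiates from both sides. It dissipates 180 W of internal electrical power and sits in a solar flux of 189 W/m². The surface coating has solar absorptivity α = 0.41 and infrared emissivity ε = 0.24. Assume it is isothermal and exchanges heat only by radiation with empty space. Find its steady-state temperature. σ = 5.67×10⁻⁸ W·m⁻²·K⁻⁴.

At steady state, absorbed solar power + internal power = radiated power.
Absorbed: α·S·A_cross = 0.41·189·3.110 = 241.0 W (cross-section A).
Total input = 241.0 + 180 = 421.0 W.
Radiated: εσ·A_surf·T⁴ with A_surf = 2A = 6.220 m².
T⁴ = 421.0/(0.24·5.67×10⁻⁸·6.220) = 4.974×10⁹ K⁴.

T ≈ 266 K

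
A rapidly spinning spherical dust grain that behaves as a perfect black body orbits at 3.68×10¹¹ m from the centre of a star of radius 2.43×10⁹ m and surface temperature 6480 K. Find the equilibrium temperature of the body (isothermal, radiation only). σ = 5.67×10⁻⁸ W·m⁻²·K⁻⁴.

T ≈ 372 K

The star's surface emits σT_*⁴; at distance d the flux is S = σT_*⁴(R_*/d)².
S = 5.67×10⁻⁸·(6480)⁴·(2.43×10⁹/3.68×10¹¹)² = 4359 W/m².
For an isothermal sphere T⁴ = (1−a)S/(4σ) = 1.922×10¹⁰ K⁴.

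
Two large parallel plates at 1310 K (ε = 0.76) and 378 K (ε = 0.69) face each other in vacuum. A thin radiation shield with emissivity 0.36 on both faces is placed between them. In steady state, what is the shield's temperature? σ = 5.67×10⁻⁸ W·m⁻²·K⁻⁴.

In steady state the net flux on the hot side equals that on the cold side.
σ(T₁⁴−T_s⁴)/D₁ = σ(T_s⁴−T₂⁴)/D₂, with D₁ = 1/ε₁+1/ε_s−1 = 3.094, D₂ = 1/ε_s+1/ε₂−1 = 3.227.
Solve for T_s⁴: T_s⁴ = (D₂·T₁⁴ + D₁·T₂⁴)/(D₁+D₂) = 1.514×10¹² K⁴.

T_s ≈ 1110 K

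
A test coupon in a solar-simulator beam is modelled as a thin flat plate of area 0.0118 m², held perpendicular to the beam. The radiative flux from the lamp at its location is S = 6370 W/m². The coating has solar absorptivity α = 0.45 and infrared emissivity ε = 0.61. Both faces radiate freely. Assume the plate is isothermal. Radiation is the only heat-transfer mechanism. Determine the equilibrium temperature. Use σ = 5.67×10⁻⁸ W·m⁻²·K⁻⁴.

T ≈ 451 K

At equilibrium, absorbed power = emitted power.
Absorbing cross-section = A = 0.01180 m²; emitting surface = 2A = 0.02360 m² (ratio 2).
αS·A_cross = εσ·A_surf·T⁴  ⇒  T⁴ = αS/(ε·2σ).
T⁴ = 0.450·6370/(0.61·2·5.67×10⁻⁸) = 4.144×10¹⁰ K⁴.
T = (4.144×10¹⁰)^(1/4).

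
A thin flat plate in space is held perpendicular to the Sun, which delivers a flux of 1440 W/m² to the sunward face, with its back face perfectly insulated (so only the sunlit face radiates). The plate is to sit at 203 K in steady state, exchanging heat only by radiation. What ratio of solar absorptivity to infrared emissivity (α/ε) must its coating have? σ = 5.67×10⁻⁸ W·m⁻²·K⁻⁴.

α/ε ≈ 0.0669

Balance: αS·A = εσ·1A·T⁴ ⇒ α/ε = σT⁴/S.
α/ε = 5.67×10⁻⁸·(203)⁴/1440 = 5.67×10⁻⁸·1.698×10⁹/1440.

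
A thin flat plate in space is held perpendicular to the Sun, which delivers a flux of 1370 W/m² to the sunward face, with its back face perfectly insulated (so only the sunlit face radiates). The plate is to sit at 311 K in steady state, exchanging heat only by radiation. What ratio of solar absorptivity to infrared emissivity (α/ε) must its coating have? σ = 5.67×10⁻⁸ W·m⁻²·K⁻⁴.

Balance: αS·A = εσ·1A·T⁴ ⇒ α/ε = σT⁴/S.
α/ε = 5.67×10⁻⁸·(311)⁴/1370 = 5.67×10⁻⁸·9.355×10⁹/1370.

α/ε ≈ 0.387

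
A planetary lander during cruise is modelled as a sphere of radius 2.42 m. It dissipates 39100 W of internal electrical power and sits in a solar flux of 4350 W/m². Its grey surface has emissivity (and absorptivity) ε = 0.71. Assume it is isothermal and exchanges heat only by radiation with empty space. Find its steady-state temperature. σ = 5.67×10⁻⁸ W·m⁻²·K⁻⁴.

At steady state, absorbed solar power + internal power = radiated power.
Absorbed: α·S·A_cross = 0.71·4350·18.40 = 56820 W (cross-section πr²).
Total input = 56820 + 39100 = 95920 W.
Radiated: εσ·A_surf·T⁴ with A_surf = 4πr² = 73.59 m².
T⁴ = 95920/(0.71·5.67×10⁻⁸·73.59) = 3.238×10¹⁰ K⁴.

T ≈ 424 K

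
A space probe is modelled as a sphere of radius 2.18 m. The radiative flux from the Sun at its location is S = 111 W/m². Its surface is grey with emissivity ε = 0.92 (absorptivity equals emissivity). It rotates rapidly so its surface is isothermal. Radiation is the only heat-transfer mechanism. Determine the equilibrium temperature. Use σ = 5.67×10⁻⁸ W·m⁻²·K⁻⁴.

At equilibrium, absorbed power = emitted power.
Absorbing cross-section = πr² = 14.93 m²; emitting surface = 4πr² = 59.72 m² (ratio 4).
εS·A_cross = εσ·A_surf·T⁴  ⇒  T⁴ = S/(4σ)   (ε cancels).
T⁴ = 111/(4·5.67×10⁻⁸) = 4.894×10⁸ K⁴.
T = (4.894×10⁸)^(1/4).

T ≈ 149 K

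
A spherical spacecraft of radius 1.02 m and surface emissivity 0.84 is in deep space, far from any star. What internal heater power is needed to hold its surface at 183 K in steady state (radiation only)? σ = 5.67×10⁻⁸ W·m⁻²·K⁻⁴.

P ≈ 698 W

P = εσ·4πr²·T⁴.
4πr² = 13.07 m²; T⁴ = 1.122×10⁹ K⁴.
P = 0.84·5.67×10⁻⁸·13.07·1.122×10⁹.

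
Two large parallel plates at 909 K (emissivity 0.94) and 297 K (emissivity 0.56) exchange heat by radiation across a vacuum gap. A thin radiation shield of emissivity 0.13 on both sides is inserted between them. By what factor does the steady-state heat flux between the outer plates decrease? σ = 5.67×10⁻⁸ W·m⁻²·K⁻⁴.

factor ≈ 8.78

Without shield: q₀ = σΔ(T⁴)/(1/ε₁+1/ε₂−1) with denominator 1.850.
With shield the two gaps are in series; the resistances add: (1/ε₁+1/ε_s−1)+(1/ε_s+1/ε₂−1) = 7.756+8.478 = 16.23.
Heat-flux ratio q₀/q = 16.23/1.850.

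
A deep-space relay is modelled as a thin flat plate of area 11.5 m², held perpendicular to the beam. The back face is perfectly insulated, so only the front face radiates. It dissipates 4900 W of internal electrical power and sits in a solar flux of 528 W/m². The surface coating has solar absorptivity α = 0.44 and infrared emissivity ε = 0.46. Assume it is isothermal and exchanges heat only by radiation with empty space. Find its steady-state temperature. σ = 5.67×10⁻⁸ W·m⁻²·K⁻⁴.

T ≈ 399 K

At steady state, absorbed solar power + internal power = radiated power.
Absorbed: α·S·A_cross = 0.44·528·11.50 = 2672 W (cross-section A).
Total input = 2672 + 4900 = 7572 W.
Radiated: εσ·A_surf·T⁴ with A_surf = A = 11.50 m².
T⁴ = 7572/(0.46·5.67×10⁻⁸·11.50) = 2.524×10¹⁰ K⁴.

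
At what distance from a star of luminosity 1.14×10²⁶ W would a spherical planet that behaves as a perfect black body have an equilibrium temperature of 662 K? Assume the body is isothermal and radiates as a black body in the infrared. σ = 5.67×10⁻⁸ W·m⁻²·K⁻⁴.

d ≈ 1.44×10¹⁰ m

For an isothermal black-emitting sphere, (1−a)S·πr² = σ·4πr²·T⁴ ⇒ S = 4σT⁴/(1−a).
S = 4·5.67×10⁻⁸·(662)⁴/1.00 = 43560 W/m².
Flux falls as S = L/(4πd²), so d = √(L/(4πS)) = √(1.14×10²⁶/(4π·43560)).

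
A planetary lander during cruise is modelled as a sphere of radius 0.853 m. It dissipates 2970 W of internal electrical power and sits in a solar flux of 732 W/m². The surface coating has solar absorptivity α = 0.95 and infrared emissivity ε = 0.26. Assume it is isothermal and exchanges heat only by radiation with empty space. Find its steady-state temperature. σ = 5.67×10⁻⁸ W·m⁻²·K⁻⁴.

At steady state, absorbed solar power + internal power = radiated power.
Absorbed: α·S·A_cross = 0.95·732·2.286 = 1590 W (cross-section πr²).
Total input = 1590 + 2970 = 4560 W.
Radiated: εσ·A_surf·T⁴ with A_surf = 4πr² = 9.143 m².
T⁴ = 4560/(0.26·5.67×10⁻⁸·9.143) = 3.383×10¹⁰ K⁴.

T ≈ 429 K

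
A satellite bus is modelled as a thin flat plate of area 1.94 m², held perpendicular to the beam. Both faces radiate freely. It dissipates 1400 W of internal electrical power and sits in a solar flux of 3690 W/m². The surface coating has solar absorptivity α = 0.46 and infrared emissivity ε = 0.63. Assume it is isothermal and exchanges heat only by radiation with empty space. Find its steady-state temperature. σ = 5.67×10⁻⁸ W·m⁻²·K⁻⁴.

At steady state, absorbed solar power + internal power = radiated power.
Absorbed: α·S·A_cross = 0.46·3690·1.940 = 3293 W (cross-section A).
Total input = 3293 + 1400 = 4693 W.
Radiated: εσ·A_surf·T⁴ with A_surf = 2A = 3.880 m².
T⁴ = 4693/(0.63·5.67×10⁻⁸·3.880) = 3.386×10¹⁰ K⁴.

T ≈ 429 K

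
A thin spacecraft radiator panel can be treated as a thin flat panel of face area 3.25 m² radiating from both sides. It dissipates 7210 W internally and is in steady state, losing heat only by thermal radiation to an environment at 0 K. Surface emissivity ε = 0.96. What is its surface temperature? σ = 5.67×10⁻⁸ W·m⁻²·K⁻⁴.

T ≈ 378 K

Steady state: internal power = radiated power, P = εσA T⁴.
Radiating area A = 2·3.25 = 6.500 m².
T⁴ = P/(εσA) = 7210/(0.96·5.67×10⁻⁸·6.500) = 2.038×10¹⁰ K⁴.
T = (2.038×10¹⁰)^(1/4).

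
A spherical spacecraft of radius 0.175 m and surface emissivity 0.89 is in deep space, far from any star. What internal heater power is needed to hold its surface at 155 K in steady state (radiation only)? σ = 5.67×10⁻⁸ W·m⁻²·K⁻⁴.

P = εσ·4πr²·T⁴.
4πr² = 0.3848 m²; T⁴ = 5.772×10⁸ K⁴.
P = 0.89·5.67×10⁻⁸·0.3848·5.772×10⁸.

P ≈ 11.2 W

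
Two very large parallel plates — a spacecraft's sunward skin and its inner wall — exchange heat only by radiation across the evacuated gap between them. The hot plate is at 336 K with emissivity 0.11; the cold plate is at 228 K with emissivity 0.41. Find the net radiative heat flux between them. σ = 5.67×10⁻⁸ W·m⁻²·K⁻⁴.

q ≈ 54.1 W/m²

For two infinite grey parallel plates, q = σ(T₁⁴ − T₂⁴)/(1/ε₁ + 1/ε₂ − 1).
T₁⁴ − T₂⁴ = 1.275×10¹⁰ − 2.702×10⁹ = 1.004×10¹⁰ K⁴.
1/ε₁ + 1/ε₂ − 1 = 9.091 + 2.439 − 1 = 10.53.
q = 5.67×10⁻⁸ × 1.004×10¹⁰ / 10.53.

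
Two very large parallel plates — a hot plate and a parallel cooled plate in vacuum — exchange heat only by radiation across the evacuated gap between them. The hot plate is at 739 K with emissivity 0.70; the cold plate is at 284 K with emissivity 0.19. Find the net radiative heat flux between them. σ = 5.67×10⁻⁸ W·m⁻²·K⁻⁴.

For two infinite grey parallel plates, q = σ(T₁⁴ − T₂⁴)/(1/ε₁ + 1/ε₂ − 1).
T₁⁴ − T₂⁴ = 2.982×10¹¹ − 6.505×10⁹ = 2.917×10¹¹ K⁴.
1/ε₁ + 1/ε₂ − 1 = 1.429 + 5.263 − 1 = 5.692.
q = 5.67×10⁻⁸ × 2.917×10¹¹ / 5.692.

q ≈ 2910 W/m²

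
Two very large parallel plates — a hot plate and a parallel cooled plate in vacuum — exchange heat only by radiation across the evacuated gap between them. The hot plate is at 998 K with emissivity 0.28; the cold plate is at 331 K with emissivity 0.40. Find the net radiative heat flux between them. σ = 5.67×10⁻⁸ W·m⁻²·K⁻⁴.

For two infinite grey parallel plates, q = σ(T₁⁴ − T₂⁴)/(1/ε₁ + 1/ε₂ − 1).
T₁⁴ − T₂⁴ = 9.920×10¹¹ − 1.200×10¹⁰ = 9.800×10¹¹ K⁴.
1/ε₁ + 1/ε₂ − 1 = 3.571 + 2.500 − 1 = 5.071.
q = 5.67×10⁻⁸ × 9.800×10¹¹ / 5.071.

q ≈ 11000 W/m²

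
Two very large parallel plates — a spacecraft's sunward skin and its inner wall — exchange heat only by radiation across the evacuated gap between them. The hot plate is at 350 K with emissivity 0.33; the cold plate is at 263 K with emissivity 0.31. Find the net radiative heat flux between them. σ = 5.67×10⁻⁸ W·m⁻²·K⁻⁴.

For two infinite grey parallel plates, q = σ(T₁⁴ − T₂⁴)/(1/ε₁ + 1/ε₂ − 1).
T₁⁴ − T₂⁴ = 1.501×10¹⁰ − 4.784×10⁹ = 1.022×10¹⁰ K⁴.
1/ε₁ + 1/ε₂ − 1 = 3.030 + 3.226 − 1 = 5.256.
q = 5.67×10⁻⁸ × 1.022×10¹⁰ / 5.256.

q ≈ 110 W/m²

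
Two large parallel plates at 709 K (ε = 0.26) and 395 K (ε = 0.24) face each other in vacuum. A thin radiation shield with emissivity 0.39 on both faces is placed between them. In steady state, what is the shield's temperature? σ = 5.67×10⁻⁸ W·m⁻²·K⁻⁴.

T_s ≈ 614 K

In steady state the net flux on the hot side equals that on the cold side.
σ(T₁⁴−T_s⁴)/D₁ = σ(T_s⁴−T₂⁴)/D₂, with D₁ = 1/ε₁+1/ε_s−1 = 5.410, D₂ = 1/ε_s+1/ε₂−1 = 5.731.
Solve for T_s⁴: T_s⁴ = (D₂·T₁⁴ + D₁·T₂⁴)/(D₁+D₂) = 1.418×10¹¹ K⁴.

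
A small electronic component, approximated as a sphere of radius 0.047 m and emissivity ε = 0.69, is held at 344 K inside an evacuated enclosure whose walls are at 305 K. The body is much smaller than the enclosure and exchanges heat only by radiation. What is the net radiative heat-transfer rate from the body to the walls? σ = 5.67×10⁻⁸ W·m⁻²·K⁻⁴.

For a small grey body in a large enclosure: P_net = εσA(T_body⁴ − T_wall⁴).
A = 4πr² = 0.02776 m²; T_body⁴ − T_wall⁴ = 1.400×10¹⁰ − 8.654×10⁹ = 5.350×10⁹ K⁴.
|P_net| = 0.69·5.67×10⁻⁸·0.02776·5.350×10⁹.

P_net ≈ 5.81 W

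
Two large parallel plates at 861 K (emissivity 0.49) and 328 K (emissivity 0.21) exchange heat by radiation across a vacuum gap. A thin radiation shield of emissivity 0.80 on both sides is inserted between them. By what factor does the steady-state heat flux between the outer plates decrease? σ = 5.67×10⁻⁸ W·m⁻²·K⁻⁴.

Without shield: q₀ = σΔ(T⁴)/(1/ε₁+1/ε₂−1) with denominator 5.803.
With shield the two gaps are in series; the resistances add: (1/ε₁+1/ε_s−1)+(1/ε_s+1/ε₂−1) = 2.291+5.012 = 7.303.
Heat-flux ratio q₀/q = 7.303/5.803.

factor ≈ 1.26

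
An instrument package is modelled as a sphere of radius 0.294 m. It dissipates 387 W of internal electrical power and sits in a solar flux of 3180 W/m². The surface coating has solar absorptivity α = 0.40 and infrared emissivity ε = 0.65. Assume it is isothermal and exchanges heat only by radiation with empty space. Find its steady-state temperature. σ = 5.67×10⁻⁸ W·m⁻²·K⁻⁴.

T ≈ 368 K

At steady state, absorbed solar power + internal power = radiated power.
Absorbed: α·S·A_cross = 0.40·3180·0.2715 = 345.4 W (cross-section πr²).
Total input = 345.4 + 387 = 732.4 W.
Radiated: εσ·A_surf·T⁴ with A_surf = 4πr² = 1.086 m².
T⁴ = 732.4/(0.65·5.67×10⁻⁸·1.086) = 1.830×10¹⁰ K⁴.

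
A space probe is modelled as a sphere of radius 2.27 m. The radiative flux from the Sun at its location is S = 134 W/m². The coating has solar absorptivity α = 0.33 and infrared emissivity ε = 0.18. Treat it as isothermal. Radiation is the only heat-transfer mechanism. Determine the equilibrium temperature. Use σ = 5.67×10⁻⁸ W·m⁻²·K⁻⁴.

T ≈ 181 K

At equilibrium, absorbed power = emitted power.
Absorbing cross-section = πr² = 16.19 m²; emitting surface = 4πr² = 64.75 m² (ratio 4).
αS·A_cross = εσ·A_surf·T⁴  ⇒  T⁴ = αS/(ε·4σ).
T⁴ = 0.330·134/(0.18·4·5.67×10⁻⁸) = 1.083×10⁹ K⁴.
T = (1.083×10⁹)^(1/4).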